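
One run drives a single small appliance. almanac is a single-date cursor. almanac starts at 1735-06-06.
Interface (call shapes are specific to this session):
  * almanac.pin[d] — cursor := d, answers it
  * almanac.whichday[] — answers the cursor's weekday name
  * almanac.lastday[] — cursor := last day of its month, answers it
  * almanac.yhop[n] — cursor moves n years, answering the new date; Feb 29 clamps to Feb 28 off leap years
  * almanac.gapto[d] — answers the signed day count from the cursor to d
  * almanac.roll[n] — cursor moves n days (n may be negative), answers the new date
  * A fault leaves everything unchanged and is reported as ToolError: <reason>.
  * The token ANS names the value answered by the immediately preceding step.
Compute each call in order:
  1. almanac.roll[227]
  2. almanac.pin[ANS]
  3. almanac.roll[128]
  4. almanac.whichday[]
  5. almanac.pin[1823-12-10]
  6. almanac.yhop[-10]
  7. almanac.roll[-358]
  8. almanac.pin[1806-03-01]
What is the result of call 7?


Answer: 1812-12-17

Derivation:
·→ almanac.roll(n→227)
·← 1736-01-19
·→ almanac.pin(d→ANS)
·← 1736-01-19
·→ almanac.roll(n→128)
·← 1736-05-26
·→ almanac.whichday()
·← Saturday
·→ almanac.pin(d→1823-12-10)
·← 1823-12-10
·→ almanac.yhop(n→-10)
·← 1813-12-10
·→ almanac.roll(n→-358)
·← 1812-12-17
·→ almanac.pin(d→1806-03-01)
·← 1806-03-01


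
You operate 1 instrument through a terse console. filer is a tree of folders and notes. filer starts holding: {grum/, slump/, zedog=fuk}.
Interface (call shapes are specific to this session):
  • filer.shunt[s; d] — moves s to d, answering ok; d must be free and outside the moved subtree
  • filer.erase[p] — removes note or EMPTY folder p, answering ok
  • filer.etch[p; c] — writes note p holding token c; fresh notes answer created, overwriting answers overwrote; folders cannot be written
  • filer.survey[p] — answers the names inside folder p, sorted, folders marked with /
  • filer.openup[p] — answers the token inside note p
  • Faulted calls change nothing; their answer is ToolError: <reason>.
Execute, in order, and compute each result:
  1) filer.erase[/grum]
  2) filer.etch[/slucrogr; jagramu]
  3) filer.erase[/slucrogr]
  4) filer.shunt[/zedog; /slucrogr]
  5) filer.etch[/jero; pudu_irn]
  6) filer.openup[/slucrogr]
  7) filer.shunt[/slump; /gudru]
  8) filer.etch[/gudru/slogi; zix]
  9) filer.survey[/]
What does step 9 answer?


Answer: [gudru/, jero, slucrogr]

Derivation:
>>> erase p: /grum
:: ok
>>> etch p: /slucrogr c: jagramu
:: created
>>> erase p: /slucrogr
:: ok
>>> shunt s: /zedog d: /slucrogr
:: ok
>>> etch p: /jero c: pudu_irn
:: created
>>> openup p: /slucrogr
:: fuk
>>> shunt s: /slump d: /gudru
:: ok
>>> etch p: /gudru/slogi c: zix
:: created
>>> survey p: /
:: [gudru/, jero, slucrogr]


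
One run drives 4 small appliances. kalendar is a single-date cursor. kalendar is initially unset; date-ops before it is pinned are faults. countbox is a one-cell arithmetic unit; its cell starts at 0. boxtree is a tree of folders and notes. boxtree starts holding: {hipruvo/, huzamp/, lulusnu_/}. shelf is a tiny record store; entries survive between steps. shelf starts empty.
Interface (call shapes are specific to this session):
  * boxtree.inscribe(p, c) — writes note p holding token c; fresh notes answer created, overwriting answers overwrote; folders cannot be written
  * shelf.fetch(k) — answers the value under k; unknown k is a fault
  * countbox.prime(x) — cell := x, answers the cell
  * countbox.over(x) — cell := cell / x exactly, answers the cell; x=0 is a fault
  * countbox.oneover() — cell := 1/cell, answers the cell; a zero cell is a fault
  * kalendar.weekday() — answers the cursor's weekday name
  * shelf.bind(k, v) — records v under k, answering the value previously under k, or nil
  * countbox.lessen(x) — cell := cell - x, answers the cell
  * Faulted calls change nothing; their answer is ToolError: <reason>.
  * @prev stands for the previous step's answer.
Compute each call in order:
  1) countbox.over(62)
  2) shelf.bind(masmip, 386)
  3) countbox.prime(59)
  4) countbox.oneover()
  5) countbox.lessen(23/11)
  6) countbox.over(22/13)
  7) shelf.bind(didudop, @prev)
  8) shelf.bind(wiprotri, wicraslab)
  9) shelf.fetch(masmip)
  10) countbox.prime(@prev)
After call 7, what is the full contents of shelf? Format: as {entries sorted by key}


-- 1. countbox.over(x=62) ~> 0
-- 2. shelf.bind(k=masmip, v=386) ~> nil
-- 3. countbox.prime(x=59) ~> 59
-- 4. countbox.oneover() ~> 1/59
-- 5. countbox.lessen(x=23/11) ~> -1346/649
-- 6. countbox.over(x=22/13) ~> -8749/7139
-- 7. shelf.bind(k=didudop, v=@prev) ~> nil
-- 8. shelf.bind(k=wiprotri, v=wicraslab) ~> nil
-- 9. shelf.fetch(k=masmip) ~> 386
-- 10. countbox.prime(x=@prev) ~> 386

Answer: {didudop=-8749/7139, masmip=386}


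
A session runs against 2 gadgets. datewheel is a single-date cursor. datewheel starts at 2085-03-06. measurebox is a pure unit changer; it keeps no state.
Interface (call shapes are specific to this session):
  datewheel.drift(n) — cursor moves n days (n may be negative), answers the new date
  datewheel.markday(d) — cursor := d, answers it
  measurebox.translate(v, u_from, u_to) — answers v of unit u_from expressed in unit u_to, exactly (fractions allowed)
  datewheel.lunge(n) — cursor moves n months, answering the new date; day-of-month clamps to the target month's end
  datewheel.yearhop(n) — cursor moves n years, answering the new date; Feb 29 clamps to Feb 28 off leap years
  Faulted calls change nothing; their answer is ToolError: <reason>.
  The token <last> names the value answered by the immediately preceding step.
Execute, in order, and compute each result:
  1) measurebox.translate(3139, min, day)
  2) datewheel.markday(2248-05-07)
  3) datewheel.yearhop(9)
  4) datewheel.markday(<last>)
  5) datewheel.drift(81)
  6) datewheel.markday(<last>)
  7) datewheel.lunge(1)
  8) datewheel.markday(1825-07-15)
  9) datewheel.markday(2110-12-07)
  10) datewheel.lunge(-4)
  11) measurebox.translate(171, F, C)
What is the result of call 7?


Do: measurebox.translate[v: 3139; u_from: min; u_to: day]
See: 3139/1440
Do: datewheel.markday[d: 2248-05-07]
See: 2248-05-07
Do: datewheel.yearhop[n: 9]
See: 2257-05-07
Do: datewheel.markday[d: <last>]
See: 2257-05-07
Do: datewheel.drift[n: 81]
See: 2257-07-27
Do: datewheel.markday[d: <last>]
See: 2257-07-27
Do: datewheel.lunge[n: 1]
See: 2257-08-27
Do: datewheel.markday[d: 1825-07-15]
See: 1825-07-15
Do: datewheel.markday[d: 2110-12-07]
See: 2110-12-07
Do: datewheel.lunge[n: -4]
See: 2110-08-07
Do: measurebox.translate[v: 171; u_from: F; u_to: C]
See: 695/9

Answer: 2257-08-27


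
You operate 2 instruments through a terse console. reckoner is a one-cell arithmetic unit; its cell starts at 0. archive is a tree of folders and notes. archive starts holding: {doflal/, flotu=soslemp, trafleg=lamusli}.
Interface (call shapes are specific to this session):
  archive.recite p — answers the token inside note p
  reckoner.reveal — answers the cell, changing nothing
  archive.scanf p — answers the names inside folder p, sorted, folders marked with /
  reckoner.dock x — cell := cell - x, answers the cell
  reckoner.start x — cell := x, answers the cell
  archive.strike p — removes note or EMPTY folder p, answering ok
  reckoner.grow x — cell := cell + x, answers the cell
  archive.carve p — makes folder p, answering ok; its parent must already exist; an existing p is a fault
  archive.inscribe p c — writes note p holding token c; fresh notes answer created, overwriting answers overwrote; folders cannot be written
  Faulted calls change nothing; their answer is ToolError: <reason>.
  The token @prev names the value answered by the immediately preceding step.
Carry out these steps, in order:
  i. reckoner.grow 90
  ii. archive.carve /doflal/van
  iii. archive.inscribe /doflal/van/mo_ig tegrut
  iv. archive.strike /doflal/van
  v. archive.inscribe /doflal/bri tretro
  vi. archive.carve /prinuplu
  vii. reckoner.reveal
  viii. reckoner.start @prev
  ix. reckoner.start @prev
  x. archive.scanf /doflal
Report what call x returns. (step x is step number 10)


> grow 90
[out] 90
> carve /doflal/van
[out] ok
> inscribe /doflal/van/mo_ig tegrut
[out] created
> strike /doflal/van
[out] ToolError: not empty
> inscribe /doflal/bri tretro
[out] created
> carve /prinuplu
[out] ok
> reveal
[out] 90
> start @prev
[out] 90
> start @prev
[out] 90
> scanf /doflal
[out] [bri, van/]

Answer: [bri, van/]


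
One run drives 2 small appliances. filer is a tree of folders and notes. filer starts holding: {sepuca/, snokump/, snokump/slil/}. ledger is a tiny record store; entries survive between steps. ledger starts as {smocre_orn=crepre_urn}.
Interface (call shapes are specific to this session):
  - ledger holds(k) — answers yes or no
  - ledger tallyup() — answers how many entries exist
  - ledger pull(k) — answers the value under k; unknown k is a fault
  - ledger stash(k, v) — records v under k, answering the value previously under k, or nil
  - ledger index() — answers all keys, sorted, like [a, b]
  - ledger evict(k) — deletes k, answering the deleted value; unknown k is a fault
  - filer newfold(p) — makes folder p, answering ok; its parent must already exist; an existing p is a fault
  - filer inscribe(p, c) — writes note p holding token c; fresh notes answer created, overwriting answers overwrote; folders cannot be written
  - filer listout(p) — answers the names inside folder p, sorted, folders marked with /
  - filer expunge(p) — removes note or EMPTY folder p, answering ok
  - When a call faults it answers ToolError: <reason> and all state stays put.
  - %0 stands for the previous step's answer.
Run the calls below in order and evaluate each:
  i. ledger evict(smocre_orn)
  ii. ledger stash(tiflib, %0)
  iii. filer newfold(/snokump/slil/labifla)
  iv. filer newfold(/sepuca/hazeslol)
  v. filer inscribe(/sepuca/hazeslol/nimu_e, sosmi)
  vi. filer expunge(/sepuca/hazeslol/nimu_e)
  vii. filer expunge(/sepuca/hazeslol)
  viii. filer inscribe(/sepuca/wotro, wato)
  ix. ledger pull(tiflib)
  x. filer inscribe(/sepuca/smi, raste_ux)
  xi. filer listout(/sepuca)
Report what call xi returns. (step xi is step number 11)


% ledger evict k=smocre_orn
:: crepre_urn
% ledger stash k=tiflib v=%0
:: nil
% filer newfold p=/snokump/slil/labifla
:: ok
% filer newfold p=/sepuca/hazeslol
:: ok
% filer inscribe p=/sepuca/hazeslol/nimu_e c=sosmi
:: created
% filer expunge p=/sepuca/hazeslol/nimu_e
:: ok
% filer expunge p=/sepuca/hazeslol
:: ok
% filer inscribe p=/sepuca/wotro c=wato
:: created
% ledger pull k=tiflib
:: crepre_urn
% filer inscribe p=/sepuca/smi c=raste_ux
:: created
% filer listout p=/sepuca
:: [smi, wotro]

Answer: [smi, wotro]


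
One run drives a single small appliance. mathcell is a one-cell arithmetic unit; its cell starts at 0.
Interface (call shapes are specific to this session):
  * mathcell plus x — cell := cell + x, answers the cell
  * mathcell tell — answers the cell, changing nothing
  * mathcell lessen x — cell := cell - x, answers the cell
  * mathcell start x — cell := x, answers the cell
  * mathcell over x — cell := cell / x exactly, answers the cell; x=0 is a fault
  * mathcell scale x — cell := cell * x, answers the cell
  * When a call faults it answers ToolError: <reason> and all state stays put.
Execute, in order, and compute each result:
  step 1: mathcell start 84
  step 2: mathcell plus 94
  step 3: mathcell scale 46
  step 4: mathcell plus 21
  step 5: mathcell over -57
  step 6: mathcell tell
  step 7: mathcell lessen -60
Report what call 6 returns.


// 1. mathcell start(x='84') ~> 84
// 2. mathcell plus(x='94') ~> 178
// 3. mathcell scale(x='46') ~> 8188
// 4. mathcell plus(x='21') ~> 8209
// 5. mathcell over(x='-57') ~> -8209/57
// 6. mathcell tell() ~> -8209/57
// 7. mathcell lessen(x='-60') ~> -4789/57

Answer: -8209/57


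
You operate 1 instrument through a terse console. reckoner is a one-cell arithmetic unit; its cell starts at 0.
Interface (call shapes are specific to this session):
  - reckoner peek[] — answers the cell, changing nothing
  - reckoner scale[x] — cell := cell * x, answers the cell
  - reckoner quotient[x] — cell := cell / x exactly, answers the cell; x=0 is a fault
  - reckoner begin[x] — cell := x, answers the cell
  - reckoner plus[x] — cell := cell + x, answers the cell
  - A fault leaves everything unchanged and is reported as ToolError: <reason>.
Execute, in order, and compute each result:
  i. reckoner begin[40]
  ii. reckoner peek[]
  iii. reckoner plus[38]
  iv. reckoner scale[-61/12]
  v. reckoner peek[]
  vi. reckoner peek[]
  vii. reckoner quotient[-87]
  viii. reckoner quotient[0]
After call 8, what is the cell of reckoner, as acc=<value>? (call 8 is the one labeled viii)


Answer: acc=793/174

Derivation:
# reckoner begin(x=40) ~> 40
# reckoner peek() ~> 40
# reckoner plus(x=38) ~> 78
# reckoner scale(x=-61/12) ~> -793/2
# reckoner peek() ~> -793/2
# reckoner peek() ~> -793/2
# reckoner quotient(x=-87) ~> 793/174
# reckoner quotient(x=0) ~> ToolError: division by zero


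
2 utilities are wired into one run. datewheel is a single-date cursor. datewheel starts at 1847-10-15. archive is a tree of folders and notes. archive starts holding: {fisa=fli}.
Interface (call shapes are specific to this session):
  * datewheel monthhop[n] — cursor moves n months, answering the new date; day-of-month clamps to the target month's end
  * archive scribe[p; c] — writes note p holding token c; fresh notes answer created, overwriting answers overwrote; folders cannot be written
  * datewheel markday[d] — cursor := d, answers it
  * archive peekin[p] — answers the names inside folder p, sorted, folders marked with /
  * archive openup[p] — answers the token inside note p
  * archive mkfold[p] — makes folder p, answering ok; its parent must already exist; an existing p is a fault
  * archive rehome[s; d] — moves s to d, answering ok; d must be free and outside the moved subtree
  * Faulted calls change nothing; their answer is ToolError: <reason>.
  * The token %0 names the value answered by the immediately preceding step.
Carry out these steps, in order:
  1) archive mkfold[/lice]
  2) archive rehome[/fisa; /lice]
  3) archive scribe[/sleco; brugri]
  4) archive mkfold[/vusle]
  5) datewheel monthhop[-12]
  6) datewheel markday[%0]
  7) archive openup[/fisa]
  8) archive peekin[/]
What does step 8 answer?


;; archive mkfold(p=/lice) -> ok
;; archive rehome(s=/fisa, d=/lice) -> ToolError: exists
;; archive scribe(p=/sleco, c=brugri) -> created
;; archive mkfold(p=/vusle) -> ok
;; datewheel monthhop(n=-12) -> 1846-10-15
;; datewheel markday(d=%0) -> 1846-10-15
;; archive openup(p=/fisa) -> fli
;; archive peekin(p=/) -> [fisa, lice/, sleco, vusle/]

Answer: [fisa, lice/, sleco, vusle/]


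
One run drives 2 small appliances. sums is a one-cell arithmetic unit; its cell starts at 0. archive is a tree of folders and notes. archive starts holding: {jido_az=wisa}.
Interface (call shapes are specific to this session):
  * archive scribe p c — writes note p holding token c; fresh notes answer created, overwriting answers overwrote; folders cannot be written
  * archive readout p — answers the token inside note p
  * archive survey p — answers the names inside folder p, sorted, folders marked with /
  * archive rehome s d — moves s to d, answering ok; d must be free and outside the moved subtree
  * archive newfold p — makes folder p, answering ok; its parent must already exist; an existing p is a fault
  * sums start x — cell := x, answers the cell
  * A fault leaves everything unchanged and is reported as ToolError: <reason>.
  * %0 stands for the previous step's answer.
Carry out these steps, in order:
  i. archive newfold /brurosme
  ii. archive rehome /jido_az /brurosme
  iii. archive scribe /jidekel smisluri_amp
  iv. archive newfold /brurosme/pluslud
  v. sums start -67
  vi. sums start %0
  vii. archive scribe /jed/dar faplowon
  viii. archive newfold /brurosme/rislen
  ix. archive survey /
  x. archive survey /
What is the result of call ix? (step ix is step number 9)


-> archive newfold(p='/brurosme')
<- ok
-> archive rehome(s='/jido_az', d='/brurosme')
<- ToolError: exists
-> archive scribe(p='/jidekel', c='smisluri_amp')
<- created
-> archive newfold(p='/brurosme/pluslud')
<- ok
-> sums start(x='-67')
<- -67
-> sums start(x='%0')
<- -67
-> archive scribe(p='/jed/dar', c='faplowon')
<- ToolError: no parent
-> archive newfold(p='/brurosme/rislen')
<- ok
-> archive survey(p='/')
<- [brurosme/, jidekel, jido_az]
-> archive survey(p='/')
<- [brurosme/, jidekel, jido_az]

Answer: [brurosme/, jidekel, jido_az]


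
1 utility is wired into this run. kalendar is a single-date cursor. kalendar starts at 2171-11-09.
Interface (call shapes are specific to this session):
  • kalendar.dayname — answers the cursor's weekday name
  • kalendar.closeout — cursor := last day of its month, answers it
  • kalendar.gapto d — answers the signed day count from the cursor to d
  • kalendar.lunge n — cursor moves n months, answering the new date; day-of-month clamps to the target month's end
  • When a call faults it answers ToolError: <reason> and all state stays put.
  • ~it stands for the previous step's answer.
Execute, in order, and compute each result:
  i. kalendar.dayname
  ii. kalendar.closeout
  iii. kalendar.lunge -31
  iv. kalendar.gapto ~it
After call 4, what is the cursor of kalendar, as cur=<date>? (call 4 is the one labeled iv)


Answer: cur=2169-04-30

Derivation:
Act: dayname[]
Obs: Saturday
Act: closeout[]
Obs: 2171-11-30
Act: lunge[-31]
Obs: 2169-04-30
Act: gapto[~it]
Obs: 0


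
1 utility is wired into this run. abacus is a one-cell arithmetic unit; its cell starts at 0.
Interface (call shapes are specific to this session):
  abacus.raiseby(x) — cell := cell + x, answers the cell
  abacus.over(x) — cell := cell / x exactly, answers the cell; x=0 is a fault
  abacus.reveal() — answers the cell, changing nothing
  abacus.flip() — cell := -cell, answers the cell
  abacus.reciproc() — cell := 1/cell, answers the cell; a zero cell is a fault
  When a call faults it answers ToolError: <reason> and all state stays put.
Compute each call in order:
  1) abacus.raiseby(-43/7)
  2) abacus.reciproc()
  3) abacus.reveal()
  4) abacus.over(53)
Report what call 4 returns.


Answer: -7/2279

Derivation:
~$ raiseby x→-43/7
:: -43/7
~$ reciproc
:: -7/43
~$ reveal
:: -7/43
~$ over x→53
:: -7/2279


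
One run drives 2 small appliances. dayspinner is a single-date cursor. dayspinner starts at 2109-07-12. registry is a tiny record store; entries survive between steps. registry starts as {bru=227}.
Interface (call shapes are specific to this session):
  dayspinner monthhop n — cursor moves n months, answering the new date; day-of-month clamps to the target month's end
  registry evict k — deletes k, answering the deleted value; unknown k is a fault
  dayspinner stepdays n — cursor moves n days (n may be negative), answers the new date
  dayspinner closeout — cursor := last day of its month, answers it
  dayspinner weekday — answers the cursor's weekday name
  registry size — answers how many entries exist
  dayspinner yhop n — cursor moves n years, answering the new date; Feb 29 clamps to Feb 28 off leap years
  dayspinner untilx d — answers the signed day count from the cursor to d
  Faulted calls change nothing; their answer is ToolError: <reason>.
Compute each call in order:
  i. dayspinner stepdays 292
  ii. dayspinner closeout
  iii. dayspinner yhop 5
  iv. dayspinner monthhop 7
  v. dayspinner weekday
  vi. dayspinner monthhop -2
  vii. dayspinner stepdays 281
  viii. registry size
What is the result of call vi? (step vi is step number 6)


Next I call dayspinner stepdays on n: 292, and get 2110-04-30.
I call dayspinner closeout(): 2110-04-30.
I try dayspinner yhop on n: 5, which returns 2115-04-30.
Calling dayspinner monthhop on n: 7, which returns 2115-11-30.
I call dayspinner weekday(), and see Saturday.
I call dayspinner monthhop on n: -2, giving 2115-09-30.
Now I run dayspinner stepdays on n: 281, → 2116-07-07.
Invoking registry size(), and observe 1.

Answer: 2115-09-30


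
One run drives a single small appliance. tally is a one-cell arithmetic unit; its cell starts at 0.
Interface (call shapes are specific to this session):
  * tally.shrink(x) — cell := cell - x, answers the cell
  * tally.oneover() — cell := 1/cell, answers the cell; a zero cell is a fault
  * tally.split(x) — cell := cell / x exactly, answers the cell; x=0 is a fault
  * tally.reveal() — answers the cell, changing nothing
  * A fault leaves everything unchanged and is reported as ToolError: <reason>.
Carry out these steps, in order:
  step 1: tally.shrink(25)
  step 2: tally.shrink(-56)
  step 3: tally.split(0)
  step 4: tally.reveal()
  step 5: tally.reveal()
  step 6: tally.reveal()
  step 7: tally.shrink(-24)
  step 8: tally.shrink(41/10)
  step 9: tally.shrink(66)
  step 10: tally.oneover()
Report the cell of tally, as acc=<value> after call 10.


Invoking tally.shrink(25), and get -25.
Now I run tally.shrink(-56), → 31.
Next I call tally.split(0), and get ToolError: division by zero.
I call tally.reveal(), giving 31.
I call tally.reveal, and get 31.
Now I run tally.reveal: 31.
Using tally.shrink(-24), yielding 55.
Next I call tally.shrink(41/10): 509/10.
I run tally.shrink(66), and get -151/10.
Invoking tally.oneover(), → -10/151.

Answer: acc=-10/151


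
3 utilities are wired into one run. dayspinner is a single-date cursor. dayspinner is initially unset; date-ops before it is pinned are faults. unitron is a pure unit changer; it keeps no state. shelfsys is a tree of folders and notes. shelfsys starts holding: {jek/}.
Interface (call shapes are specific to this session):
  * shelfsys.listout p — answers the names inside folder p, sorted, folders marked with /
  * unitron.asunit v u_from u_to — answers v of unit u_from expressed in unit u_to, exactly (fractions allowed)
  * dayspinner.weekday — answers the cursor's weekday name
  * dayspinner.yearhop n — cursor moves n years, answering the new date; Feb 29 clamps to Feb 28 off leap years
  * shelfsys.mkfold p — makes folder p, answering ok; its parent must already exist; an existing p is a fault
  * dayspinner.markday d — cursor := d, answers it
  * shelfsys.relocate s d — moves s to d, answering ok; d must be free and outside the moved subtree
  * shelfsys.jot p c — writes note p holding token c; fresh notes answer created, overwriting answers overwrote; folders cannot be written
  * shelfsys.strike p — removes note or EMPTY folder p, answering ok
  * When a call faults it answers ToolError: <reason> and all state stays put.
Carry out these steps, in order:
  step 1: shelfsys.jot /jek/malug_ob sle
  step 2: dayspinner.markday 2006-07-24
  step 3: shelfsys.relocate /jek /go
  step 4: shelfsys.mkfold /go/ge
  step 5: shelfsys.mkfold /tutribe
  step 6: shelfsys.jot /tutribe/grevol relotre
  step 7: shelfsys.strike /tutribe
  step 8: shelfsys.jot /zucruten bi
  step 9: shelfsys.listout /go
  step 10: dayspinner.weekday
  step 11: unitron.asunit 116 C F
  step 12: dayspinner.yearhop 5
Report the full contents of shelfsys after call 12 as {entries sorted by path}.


I try jot using p→/jek/malug_ob, c→sle, and observe created.
I call markday using d→2006-07-24, and see 2006-07-24.
Calling relocate using s→/jek, d→/go, yielding ok.
I use mkfold using p→/go/ge, yielding ok.
Now I run mkfold using p→/tutribe: ok.
Invoking jot using p→/tutribe/grevol, c→relotre, and see created.
Now I run strike using p→/tutribe, and see ToolError: not empty.
I try jot using p→/zucruten, c→bi, and see created.
Using listout using p→/go: [ge/, malug_ob].
Now I run weekday(), and observe Monday.
I try asunit using v→116, u_from→C, u_to→F, → 1204/5.
Calling yearhop using n→5, and get 2011-07-24.

Answer: {go/, go/ge/, go/malug_ob=sle, tutribe/, tutribe/grevol=relotre, zucruten=bi}


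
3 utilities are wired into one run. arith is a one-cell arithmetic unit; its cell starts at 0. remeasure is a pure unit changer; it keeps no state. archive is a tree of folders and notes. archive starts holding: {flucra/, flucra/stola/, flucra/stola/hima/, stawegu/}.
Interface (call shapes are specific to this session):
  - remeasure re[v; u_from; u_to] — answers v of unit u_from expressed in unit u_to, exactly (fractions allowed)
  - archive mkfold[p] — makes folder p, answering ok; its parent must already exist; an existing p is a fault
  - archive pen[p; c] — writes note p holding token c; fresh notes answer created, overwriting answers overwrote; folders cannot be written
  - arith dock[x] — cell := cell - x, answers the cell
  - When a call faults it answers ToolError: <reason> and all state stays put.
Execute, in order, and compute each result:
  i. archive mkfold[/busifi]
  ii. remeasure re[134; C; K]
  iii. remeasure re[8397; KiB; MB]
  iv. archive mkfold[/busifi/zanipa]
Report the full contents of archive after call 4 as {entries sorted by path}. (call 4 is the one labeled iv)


// archive mkfold(p→/busifi) : ok
// remeasure re(v→134, u_from→C, u_to→K) : 8143/20
// remeasure re(v→8397, u_from→KiB, u_to→MB) : 134352/15625
// archive mkfold(p→/busifi/zanipa) : ok

Answer: {busifi/, busifi/zanipa/, flucra/, flucra/stola/, flucra/stola/hima/, stawegu/}


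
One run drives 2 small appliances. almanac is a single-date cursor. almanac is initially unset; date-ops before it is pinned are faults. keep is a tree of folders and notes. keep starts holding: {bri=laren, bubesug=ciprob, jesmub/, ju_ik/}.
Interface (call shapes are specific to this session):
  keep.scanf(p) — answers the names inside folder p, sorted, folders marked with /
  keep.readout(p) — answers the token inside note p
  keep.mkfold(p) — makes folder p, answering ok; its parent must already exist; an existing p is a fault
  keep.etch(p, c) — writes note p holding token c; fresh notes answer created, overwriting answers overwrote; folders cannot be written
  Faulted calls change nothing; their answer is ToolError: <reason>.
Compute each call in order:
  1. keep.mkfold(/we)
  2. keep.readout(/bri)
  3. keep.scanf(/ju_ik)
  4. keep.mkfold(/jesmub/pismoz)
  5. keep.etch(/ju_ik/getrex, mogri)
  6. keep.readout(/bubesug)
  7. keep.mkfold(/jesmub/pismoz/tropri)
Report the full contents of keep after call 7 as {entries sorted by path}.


CALL mkfold[p=/we]
RET  ok
CALL readout[p=/bri]
RET  laren
CALL scanf[p=/ju_ik]
RET  []
CALL mkfold[p=/jesmub/pismoz]
RET  ok
CALL etch[p=/ju_ik/getrex; c=mogri]
RET  created
CALL readout[p=/bubesug]
RET  ciprob
CALL mkfold[p=/jesmub/pismoz/tropri]
RET  ok

Answer: {bri=laren, bubesug=ciprob, jesmub/, jesmub/pismoz/, jesmub/pismoz/tropri/, ju_ik/, ju_ik/getrex=mogri, we/}


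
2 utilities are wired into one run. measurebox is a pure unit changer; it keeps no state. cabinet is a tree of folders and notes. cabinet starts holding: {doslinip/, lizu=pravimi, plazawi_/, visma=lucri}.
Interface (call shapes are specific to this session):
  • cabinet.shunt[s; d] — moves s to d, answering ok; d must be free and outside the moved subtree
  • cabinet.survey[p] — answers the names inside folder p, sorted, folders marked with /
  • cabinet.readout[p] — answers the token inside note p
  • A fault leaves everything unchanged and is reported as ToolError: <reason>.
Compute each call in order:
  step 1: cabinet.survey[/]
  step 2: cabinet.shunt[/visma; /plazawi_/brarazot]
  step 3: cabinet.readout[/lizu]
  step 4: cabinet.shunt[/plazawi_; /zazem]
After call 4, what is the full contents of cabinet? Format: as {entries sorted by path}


I use cabinet.survey on p='/', giving [doslinip/, lizu, plazawi_/, visma].
Then cabinet.shunt on s='/visma', d='/plazawi_/brarazot', → ok.
I use cabinet.readout on p='/lizu', and observe pravimi.
Calling cabinet.shunt on s='/plazawi_', d='/zazem', giving ok.

Answer: {doslinip/, lizu=pravimi, zazem/, zazem/brarazot=lucri}


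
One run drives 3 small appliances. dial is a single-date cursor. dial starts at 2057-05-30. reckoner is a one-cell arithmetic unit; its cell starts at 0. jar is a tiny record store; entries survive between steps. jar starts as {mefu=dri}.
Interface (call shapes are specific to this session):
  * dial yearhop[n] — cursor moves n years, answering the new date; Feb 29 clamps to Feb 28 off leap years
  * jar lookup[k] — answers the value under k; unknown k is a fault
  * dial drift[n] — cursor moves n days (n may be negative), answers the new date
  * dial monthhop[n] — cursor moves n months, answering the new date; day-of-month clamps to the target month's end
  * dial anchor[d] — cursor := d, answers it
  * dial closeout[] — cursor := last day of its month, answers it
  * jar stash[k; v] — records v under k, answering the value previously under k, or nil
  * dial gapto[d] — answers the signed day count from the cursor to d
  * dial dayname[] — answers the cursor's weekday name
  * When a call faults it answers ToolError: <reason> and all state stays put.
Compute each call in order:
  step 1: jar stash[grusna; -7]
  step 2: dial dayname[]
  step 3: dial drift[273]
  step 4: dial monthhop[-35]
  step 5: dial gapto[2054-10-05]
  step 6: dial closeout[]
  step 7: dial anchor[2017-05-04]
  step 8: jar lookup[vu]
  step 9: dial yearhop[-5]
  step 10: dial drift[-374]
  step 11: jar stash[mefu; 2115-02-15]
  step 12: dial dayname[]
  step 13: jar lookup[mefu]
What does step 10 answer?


Answer: 2011-04-26

Derivation:
>> jar stash(k=grusna, v=-7)
<< nil
>> dial dayname()
<< Wednesday
>> dial drift(n=273)
<< 2058-02-27
>> dial monthhop(n=-35)
<< 2055-03-27
>> dial gapto(d=2054-10-05)
<< -173
>> dial closeout()
<< 2055-03-31
>> dial anchor(d=2017-05-04)
<< 2017-05-04
>> jar lookup(k=vu)
<< ToolError: no such key vu
>> dial yearhop(n=-5)
<< 2012-05-04
>> dial drift(n=-374)
<< 2011-04-26
>> jar stash(k=mefu, v=2115-02-15)
<< dri
>> dial dayname()
<< Tuesday
>> jar lookup(k=mefu)
<< 2115-02-15


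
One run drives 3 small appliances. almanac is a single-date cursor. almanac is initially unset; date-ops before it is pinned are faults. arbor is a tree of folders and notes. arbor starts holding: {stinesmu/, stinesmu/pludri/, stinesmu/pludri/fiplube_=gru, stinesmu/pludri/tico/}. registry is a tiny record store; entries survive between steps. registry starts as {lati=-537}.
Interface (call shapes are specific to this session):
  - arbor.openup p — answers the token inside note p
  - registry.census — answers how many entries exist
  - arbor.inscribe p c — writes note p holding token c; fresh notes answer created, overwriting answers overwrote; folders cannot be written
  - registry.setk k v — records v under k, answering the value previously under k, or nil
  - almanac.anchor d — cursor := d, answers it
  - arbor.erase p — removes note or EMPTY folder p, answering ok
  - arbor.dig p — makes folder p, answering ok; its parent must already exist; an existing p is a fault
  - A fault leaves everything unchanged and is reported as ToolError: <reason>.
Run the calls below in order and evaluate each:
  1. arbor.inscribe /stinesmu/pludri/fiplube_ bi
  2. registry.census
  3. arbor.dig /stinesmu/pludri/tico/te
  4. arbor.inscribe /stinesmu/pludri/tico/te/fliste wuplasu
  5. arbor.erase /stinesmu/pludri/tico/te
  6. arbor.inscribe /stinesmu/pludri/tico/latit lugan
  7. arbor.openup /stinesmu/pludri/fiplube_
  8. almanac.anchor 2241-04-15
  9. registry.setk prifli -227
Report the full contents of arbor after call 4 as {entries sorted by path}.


Answer: {stinesmu/, stinesmu/pludri/, stinesmu/pludri/fiplube_=bi, stinesmu/pludri/tico/, stinesmu/pludri/tico/te/, stinesmu/pludri/tico/te/fliste=wuplasu}

Derivation:
Calling arbor.inscribe with p→/stinesmu/pludri/fiplube_, c→bi: overwrote.
Using registry.census(), giving 1.
I run arbor.dig with p→/stinesmu/pludri/tico/te, yielding ok.
Now I run arbor.inscribe with p→/stinesmu/pludri/tico/te/fliste, c→wuplasu: created.
I use arbor.erase with p→/stinesmu/pludri/tico/te, yielding ToolError: not empty.
Invoking arbor.inscribe with p→/stinesmu/pludri/tico/latit, c→lugan, giving created.
Using arbor.openup with p→/stinesmu/pludri/fiplube_: bi.
I run almanac.anchor with d→2241-04-15, which returns 2241-04-15.
Then registry.setk with k→prifli, v→-227, and see nil.


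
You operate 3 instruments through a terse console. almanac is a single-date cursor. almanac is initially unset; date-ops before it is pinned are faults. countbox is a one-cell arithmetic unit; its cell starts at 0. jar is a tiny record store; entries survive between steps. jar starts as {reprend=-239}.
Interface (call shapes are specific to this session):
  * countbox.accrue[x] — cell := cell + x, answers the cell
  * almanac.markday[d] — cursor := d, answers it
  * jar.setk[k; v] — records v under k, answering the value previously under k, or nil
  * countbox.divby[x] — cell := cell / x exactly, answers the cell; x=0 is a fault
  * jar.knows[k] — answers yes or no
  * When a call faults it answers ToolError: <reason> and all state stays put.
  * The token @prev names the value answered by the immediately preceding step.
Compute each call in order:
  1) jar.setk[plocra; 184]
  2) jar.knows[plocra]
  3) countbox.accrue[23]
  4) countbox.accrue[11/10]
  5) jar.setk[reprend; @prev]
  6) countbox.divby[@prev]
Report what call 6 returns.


→ jar.setk(plocra, 184)
← nil
→ jar.knows(plocra)
← yes
→ countbox.accrue(23)
← 23
→ countbox.accrue(11/10)
← 241/10
→ jar.setk(reprend, @prev)
← -239
→ countbox.divby(@prev)
← -241/2390

Answer: -241/2390


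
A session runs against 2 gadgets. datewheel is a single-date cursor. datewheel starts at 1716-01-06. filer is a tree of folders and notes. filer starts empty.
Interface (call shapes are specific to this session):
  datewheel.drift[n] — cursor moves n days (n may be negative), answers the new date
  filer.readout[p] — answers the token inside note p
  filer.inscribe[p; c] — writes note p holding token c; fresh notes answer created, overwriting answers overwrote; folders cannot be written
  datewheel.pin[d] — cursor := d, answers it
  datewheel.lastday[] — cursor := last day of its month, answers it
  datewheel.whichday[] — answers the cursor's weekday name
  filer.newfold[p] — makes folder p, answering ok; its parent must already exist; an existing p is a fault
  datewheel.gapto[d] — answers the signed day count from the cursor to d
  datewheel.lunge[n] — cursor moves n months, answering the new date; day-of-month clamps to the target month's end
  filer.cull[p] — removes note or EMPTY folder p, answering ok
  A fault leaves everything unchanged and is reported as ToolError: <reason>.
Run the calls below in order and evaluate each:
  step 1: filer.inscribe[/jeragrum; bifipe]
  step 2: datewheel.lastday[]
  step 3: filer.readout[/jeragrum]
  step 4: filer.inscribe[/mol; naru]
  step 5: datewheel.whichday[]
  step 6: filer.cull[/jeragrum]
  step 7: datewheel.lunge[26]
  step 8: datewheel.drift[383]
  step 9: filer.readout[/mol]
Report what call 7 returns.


>>> filer.inscribe p=/jeragrum c=bifipe
= created
>>> datewheel.lastday
= 1716-01-31
>>> filer.readout p=/jeragrum
= bifipe
>>> filer.inscribe p=/mol c=naru
= created
>>> datewheel.whichday
= Friday
>>> filer.cull p=/jeragrum
= ok
>>> datewheel.lunge n=26
= 1718-03-31
>>> datewheel.drift n=383
= 1719-04-18
>>> filer.readout p=/mol
= naru

Answer: 1718-03-31


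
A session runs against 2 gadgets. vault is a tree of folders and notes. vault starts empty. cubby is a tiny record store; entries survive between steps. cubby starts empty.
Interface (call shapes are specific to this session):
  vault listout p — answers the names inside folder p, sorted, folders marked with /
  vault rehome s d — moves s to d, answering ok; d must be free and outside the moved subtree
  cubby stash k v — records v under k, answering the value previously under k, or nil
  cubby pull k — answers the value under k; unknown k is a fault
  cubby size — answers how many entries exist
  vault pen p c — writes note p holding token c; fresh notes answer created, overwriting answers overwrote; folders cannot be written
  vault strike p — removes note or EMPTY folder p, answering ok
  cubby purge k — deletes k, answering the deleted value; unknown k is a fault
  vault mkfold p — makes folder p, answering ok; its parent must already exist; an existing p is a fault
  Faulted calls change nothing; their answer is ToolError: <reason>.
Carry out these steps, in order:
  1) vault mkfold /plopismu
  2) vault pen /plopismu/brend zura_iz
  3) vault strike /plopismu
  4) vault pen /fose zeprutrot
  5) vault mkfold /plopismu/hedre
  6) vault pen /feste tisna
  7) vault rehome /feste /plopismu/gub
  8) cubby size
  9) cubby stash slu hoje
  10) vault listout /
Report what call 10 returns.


[in] vault mkfold /plopismu
= ok
[in] vault pen /plopismu/brend zura_iz
= created
[in] vault strike /plopismu
= ToolError: not empty
[in] vault pen /fose zeprutrot
= created
[in] vault mkfold /plopismu/hedre
= ok
[in] vault pen /feste tisna
= created
[in] vault rehome /feste /plopismu/gub
= ok
[in] cubby size
= 0
[in] cubby stash slu hoje
= nil
[in] vault listout /
= [fose, plopismu/]

Answer: [fose, plopismu/]


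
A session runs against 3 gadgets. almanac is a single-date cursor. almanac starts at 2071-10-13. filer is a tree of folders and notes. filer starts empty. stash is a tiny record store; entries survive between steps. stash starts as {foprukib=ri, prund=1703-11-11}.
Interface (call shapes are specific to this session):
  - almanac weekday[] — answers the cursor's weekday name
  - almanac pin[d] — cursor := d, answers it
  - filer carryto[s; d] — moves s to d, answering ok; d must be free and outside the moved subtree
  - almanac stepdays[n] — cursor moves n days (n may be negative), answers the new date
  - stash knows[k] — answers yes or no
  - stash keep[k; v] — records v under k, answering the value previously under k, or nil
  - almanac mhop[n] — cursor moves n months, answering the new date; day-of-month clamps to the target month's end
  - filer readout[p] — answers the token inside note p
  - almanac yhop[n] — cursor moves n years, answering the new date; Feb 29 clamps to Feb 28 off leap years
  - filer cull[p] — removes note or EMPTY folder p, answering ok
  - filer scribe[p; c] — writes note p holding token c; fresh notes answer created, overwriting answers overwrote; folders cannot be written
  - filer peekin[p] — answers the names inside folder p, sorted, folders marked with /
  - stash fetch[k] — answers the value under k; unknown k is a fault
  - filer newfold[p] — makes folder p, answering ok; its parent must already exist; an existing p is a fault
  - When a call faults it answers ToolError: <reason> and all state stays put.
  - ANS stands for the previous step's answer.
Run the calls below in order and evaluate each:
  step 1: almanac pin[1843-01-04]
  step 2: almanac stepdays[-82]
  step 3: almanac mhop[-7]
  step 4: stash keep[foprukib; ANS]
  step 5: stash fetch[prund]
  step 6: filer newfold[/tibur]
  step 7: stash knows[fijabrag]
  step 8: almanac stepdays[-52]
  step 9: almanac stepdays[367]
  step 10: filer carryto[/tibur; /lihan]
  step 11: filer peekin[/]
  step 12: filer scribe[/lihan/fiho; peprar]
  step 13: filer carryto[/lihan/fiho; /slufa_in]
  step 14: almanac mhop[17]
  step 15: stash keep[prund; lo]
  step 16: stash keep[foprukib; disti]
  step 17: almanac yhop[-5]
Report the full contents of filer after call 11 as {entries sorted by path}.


Answer: {lihan/}

Derivation:
==> almanac pin(d='1843-01-04')
<== 1843-01-04
==> almanac stepdays(n='-82')
<== 1842-10-14
==> almanac mhop(n='-7')
<== 1842-03-14
==> stash keep(k='foprukib', v='ANS')
<== ri
==> stash fetch(k='prund')
<== 1703-11-11
==> filer newfold(p='/tibur')
<== ok
==> stash knows(k='fijabrag')
<== no
==> almanac stepdays(n='-52')
<== 1842-01-21
==> almanac stepdays(n='367')
<== 1843-01-23
==> filer carryto(s='/tibur', d='/lihan')
<== ok
==> filer peekin(p='/')
<== [lihan/]
==> filer scribe(p='/lihan/fiho', c='peprar')
<== created
==> filer carryto(s='/lihan/fiho', d='/slufa_in')
<== ok
==> almanac mhop(n='17')
<== 1844-06-23
==> stash keep(k='prund', v='lo')
<== 1703-11-11
==> stash keep(k='foprukib', v='disti')
<== 1842-03-14
==> almanac yhop(n='-5')
<== 1839-06-23
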